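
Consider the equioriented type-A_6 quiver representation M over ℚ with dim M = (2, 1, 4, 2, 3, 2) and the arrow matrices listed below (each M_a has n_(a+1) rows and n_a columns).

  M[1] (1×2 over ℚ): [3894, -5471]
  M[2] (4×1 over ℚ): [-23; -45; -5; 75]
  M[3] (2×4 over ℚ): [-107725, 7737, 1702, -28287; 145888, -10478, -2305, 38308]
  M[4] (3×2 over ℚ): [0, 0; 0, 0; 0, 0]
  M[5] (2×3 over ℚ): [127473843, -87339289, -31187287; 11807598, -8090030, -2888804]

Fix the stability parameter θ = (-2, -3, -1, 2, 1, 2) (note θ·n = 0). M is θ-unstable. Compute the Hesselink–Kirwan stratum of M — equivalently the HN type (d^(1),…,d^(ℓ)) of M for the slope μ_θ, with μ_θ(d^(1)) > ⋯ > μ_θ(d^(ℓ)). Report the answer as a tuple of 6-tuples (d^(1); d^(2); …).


Via rank(M_{q-1}∘⋯∘M_p): M ≅ I[1,1], I[1,4], I[3,3]^2, I[3,4], I[5,5], I[5,6]^2.
μ_θ-semistable layers: μ^(1)=2; μ^(2)=1; μ^(3)=-1; μ^(4)=-2; μ^(5)=-5/2

((0, 0, 0, 2, 0, 2); (0, 0, 0, 0, 3, 0); (0, 0, 4, 0, 0, 0); (1, 0, 0, 0, 0, 0); (1, 1, 0, 0, 0, 0))


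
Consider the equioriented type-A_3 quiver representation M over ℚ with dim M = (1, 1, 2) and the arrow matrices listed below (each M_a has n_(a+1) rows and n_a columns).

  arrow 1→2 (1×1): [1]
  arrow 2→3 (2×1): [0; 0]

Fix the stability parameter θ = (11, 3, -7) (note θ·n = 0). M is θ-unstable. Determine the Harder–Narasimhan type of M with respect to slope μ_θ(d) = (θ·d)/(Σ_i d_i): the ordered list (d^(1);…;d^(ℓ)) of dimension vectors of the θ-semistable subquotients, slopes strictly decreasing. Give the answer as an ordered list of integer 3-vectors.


Via rank(M_{q-1}∘⋯∘M_p): M ≅ I[1,2], I[3,3]^2.
μ_θ-semistable layers: μ^(1)=7; μ^(2)=-7

((1, 1, 0); (0, 0, 2))


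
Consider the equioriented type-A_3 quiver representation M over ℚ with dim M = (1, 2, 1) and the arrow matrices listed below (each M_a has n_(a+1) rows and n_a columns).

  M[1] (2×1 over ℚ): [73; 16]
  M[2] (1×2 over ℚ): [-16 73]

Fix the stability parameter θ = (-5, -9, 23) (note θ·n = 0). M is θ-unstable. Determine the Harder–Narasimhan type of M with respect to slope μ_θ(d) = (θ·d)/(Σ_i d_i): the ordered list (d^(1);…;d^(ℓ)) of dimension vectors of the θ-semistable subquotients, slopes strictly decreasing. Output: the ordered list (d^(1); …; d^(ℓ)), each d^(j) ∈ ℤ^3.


Interval decomposition of M: I[1,2], I[2,3].
HN type (ℓ=3): μ^(1)=23; μ^(2)=-7; μ^(3)=-9

((0, 0, 1); (1, 1, 0); (0, 1, 0))


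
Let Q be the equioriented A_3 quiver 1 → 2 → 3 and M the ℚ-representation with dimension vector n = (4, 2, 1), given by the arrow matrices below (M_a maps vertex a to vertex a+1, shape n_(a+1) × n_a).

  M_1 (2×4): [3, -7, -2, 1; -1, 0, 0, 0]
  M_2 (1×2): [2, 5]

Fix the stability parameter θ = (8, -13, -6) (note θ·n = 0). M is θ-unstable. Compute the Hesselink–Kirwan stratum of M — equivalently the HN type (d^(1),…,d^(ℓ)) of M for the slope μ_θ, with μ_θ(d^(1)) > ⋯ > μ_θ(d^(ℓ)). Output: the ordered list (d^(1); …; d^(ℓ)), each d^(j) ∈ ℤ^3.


Barcode: M ≅ I[1,1]^2, I[1,2], I[1,3]. HN layers by μ_θ (3 steps, strictly decreasing):
  μ^(1)=8; μ^(2)=-5/2; μ^(3)=-11/3

((2, 0, 0); (1, 1, 0); (1, 1, 1))


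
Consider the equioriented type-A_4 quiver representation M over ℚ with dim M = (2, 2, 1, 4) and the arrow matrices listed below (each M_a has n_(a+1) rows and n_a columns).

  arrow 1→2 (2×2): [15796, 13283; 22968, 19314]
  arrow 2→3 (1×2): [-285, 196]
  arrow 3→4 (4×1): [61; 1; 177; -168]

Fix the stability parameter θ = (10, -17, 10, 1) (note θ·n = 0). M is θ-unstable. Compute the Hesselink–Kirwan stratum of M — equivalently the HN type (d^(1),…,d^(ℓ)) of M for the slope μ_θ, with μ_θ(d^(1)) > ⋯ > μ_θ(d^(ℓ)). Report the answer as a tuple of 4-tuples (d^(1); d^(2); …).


Interval decomposition of M: I[1,1], I[1,4], I[2,2], I[4,4]^3.
HN type (ℓ=5): μ^(1)=10; μ^(2)=11/2; μ^(3)=1; μ^(4)=-7/2; μ^(5)=-17

((1, 0, 0, 0); (0, 0, 1, 1); (0, 0, 0, 3); (1, 1, 0, 0); (0, 1, 0, 0))


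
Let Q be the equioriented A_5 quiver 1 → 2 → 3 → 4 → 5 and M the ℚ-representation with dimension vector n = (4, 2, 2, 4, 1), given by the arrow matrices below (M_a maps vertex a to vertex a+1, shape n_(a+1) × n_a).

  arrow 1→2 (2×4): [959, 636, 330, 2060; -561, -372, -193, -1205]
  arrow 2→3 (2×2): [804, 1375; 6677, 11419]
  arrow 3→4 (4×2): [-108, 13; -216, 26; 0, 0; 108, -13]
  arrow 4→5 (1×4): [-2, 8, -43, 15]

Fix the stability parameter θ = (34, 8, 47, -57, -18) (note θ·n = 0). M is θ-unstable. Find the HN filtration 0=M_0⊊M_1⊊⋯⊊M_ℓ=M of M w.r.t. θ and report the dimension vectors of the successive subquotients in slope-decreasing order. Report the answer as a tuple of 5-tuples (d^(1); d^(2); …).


Via rank(M_{q-1}∘⋯∘M_p): M ≅ I[1,1]^2, I[1,3], I[1,5], I[4,4]^3.
μ_θ-semistable layers: μ^(1)=47; μ^(2)=34; μ^(3)=21; μ^(4)=14/5; μ^(5)=-57

((0, 0, 1, 0, 0); (2, 0, 0, 0, 0); (1, 1, 0, 0, 0); (1, 1, 1, 1, 1); (0, 0, 0, 3, 0))


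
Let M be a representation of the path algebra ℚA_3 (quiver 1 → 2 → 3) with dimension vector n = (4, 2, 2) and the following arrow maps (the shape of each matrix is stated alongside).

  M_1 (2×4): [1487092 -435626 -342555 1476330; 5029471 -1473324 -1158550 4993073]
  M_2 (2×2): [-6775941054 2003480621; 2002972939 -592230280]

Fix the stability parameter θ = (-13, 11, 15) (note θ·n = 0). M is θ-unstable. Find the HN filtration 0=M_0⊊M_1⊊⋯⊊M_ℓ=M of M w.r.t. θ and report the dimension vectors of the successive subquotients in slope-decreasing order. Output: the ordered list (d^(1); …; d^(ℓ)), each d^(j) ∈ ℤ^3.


Barcode: M ≅ I[1,1]^2, I[1,3]^2. HN layers by μ_θ (3 steps, strictly decreasing):
  μ^(1)=15; μ^(2)=11; μ^(3)=-13

((0, 0, 2); (0, 2, 0); (4, 0, 0))


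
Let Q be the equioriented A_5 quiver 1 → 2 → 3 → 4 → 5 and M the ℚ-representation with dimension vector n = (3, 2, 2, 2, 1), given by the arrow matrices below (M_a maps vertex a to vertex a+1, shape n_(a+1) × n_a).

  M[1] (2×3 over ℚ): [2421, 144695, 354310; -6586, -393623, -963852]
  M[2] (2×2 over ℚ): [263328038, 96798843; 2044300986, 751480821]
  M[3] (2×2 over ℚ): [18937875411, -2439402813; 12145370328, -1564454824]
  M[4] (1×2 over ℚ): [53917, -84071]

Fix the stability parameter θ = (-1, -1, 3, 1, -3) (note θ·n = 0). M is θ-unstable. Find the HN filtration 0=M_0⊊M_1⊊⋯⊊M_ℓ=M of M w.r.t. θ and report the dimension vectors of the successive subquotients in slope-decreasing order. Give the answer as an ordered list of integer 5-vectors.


Interval decomposition of M: I[1,1], I[1,2], I[1,3], I[3,5], I[4,4].
HN type (ℓ=4): μ^(1)=3; μ^(2)=1; μ^(3)=1/3; μ^(4)=-1

((0, 0, 1, 0, 0); (0, 0, 0, 1, 0); (0, 0, 1, 1, 1); (3, 2, 0, 0, 0))


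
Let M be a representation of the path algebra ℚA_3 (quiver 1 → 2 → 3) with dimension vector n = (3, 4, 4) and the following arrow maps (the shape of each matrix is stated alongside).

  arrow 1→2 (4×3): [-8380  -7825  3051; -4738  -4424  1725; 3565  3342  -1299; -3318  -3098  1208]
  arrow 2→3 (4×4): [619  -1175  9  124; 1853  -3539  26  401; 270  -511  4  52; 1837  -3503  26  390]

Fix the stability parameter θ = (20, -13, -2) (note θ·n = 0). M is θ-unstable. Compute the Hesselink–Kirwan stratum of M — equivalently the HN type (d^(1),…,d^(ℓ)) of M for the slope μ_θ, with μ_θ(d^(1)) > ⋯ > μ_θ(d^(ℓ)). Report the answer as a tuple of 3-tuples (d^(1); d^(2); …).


Via rank(M_{q-1}∘⋯∘M_p): M ≅ I[1,3]^3, I[2,3].
μ_θ-semistable layers: μ^(1)=5/3; μ^(2)=-2; μ^(3)=-13

((3, 3, 3); (0, 0, 1); (0, 1, 0))


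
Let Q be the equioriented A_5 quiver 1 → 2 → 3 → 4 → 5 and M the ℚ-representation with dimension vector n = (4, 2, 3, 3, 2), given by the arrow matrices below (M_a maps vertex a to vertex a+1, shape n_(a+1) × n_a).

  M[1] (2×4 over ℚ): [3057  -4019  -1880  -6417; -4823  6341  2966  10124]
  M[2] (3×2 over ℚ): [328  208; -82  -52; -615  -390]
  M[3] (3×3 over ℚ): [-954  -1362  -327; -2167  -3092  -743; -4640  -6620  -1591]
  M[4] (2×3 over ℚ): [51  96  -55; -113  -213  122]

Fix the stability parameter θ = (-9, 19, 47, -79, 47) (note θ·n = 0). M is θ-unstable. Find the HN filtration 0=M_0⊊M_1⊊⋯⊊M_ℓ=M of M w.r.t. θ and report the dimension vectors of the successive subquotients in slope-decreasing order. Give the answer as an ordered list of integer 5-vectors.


Via rank(M_{q-1}∘⋯∘M_p): M ≅ I[1,1]^2, I[1,2], I[1,4], I[3,5]^2.
μ_θ-semistable layers: μ^(1)=47; μ^(2)=19; μ^(3)=-13/3; μ^(4)=-9; μ^(5)=-16

((0, 0, 0, 0, 2); (0, 1, 0, 0, 0); (0, 1, 1, 1, 0); (4, 0, 0, 0, 0); (0, 0, 2, 2, 0))


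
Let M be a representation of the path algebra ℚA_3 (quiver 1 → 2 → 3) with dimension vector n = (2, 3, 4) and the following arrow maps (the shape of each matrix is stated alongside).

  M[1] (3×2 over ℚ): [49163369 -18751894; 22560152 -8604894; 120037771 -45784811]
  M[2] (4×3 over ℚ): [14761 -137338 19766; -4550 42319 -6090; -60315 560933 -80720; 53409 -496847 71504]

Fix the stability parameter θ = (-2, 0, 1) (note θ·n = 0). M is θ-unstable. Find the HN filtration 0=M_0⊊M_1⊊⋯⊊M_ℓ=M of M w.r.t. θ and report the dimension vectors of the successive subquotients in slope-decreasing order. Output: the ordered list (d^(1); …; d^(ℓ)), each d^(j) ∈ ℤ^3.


Via rank(M_{q-1}∘⋯∘M_p): M ≅ I[1,2], I[1,3], I[2,3], I[3,3]^2.
μ_θ-semistable layers: μ^(1)=1; μ^(2)=0; μ^(3)=-2

((0, 0, 4); (0, 3, 0); (2, 0, 0))


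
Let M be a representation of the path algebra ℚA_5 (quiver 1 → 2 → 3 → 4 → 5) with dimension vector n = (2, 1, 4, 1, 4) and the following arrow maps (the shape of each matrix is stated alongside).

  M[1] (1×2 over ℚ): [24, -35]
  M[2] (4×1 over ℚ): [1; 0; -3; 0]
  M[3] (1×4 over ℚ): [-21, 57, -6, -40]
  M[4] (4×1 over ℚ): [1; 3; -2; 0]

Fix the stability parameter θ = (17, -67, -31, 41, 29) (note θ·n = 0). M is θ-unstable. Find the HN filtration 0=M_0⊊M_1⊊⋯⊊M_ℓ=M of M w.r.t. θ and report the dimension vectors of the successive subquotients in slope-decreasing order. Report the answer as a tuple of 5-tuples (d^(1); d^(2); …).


Interval decomposition of M: I[1,1], I[1,5], I[3,3]^3, I[5,5]^3.
HN type (ℓ=5): μ^(1)=35; μ^(2)=29; μ^(3)=17; μ^(4)=-27; μ^(5)=-31

((0, 0, 0, 1, 1); (0, 0, 0, 0, 3); (1, 0, 0, 0, 0); (1, 1, 1, 0, 0); (0, 0, 3, 0, 0))


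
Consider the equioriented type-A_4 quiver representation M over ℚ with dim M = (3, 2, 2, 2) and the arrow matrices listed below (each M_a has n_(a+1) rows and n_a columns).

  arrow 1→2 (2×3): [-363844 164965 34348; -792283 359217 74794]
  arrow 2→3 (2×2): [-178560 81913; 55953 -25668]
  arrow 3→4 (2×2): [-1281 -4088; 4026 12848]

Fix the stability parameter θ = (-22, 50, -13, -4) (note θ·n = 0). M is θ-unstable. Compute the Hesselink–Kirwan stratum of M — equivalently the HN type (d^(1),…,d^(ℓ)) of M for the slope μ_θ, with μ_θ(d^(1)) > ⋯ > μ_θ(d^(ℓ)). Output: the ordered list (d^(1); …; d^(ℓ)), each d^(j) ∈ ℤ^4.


Barcode: M ≅ I[1,1], I[1,3], I[1,4], I[4,4]. HN layers by μ_θ (4 steps, strictly decreasing):
  μ^(1)=37/2; μ^(2)=11; μ^(3)=-4; μ^(4)=-22

((0, 1, 1, 0); (0, 1, 1, 1); (0, 0, 0, 1); (3, 0, 0, 0))


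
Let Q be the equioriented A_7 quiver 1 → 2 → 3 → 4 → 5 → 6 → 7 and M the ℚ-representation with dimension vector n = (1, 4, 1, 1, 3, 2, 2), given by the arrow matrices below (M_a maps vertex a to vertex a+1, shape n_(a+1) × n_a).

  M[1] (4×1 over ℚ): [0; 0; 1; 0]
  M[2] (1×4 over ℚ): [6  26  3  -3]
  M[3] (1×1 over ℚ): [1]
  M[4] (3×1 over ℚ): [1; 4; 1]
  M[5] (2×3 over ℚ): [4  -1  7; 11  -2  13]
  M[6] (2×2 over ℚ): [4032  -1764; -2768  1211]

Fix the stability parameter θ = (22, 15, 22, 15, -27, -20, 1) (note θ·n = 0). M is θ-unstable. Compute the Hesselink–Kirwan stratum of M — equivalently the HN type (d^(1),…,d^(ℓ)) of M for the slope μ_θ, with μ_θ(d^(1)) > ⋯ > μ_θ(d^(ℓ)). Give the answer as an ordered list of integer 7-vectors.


Via rank(M_{q-1}∘⋯∘M_p): M ≅ I[1,6], I[2,2]^3, I[5,5], I[5,7], I[7,7].
μ_θ-semistable layers: μ^(1)=15; μ^(2)=9/2; μ^(3)=1; μ^(4)=-20; μ^(5)=-27

((0, 3, 0, 0, 0, 0, 0); (1, 1, 1, 1, 1, 1, 0); (0, 0, 0, 0, 0, 0, 2); (0, 0, 0, 0, 0, 1, 0); (0, 0, 0, 0, 2, 0, 0))


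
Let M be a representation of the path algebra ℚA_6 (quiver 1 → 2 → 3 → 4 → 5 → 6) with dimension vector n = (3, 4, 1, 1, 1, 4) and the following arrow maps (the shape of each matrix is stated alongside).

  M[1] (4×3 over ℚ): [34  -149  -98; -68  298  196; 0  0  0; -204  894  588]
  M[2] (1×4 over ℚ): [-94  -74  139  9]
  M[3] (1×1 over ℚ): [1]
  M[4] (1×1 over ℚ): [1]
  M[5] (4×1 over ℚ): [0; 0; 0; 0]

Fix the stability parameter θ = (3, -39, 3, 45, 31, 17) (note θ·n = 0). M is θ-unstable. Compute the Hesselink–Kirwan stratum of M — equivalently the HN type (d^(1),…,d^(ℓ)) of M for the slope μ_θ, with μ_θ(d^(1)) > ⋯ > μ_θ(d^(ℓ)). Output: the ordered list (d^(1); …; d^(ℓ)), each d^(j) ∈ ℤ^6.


Interval decomposition of M: I[1,1]^2, I[1,2], I[2,2]^2, I[2,5], I[6,6]^4.
HN type (ℓ=5): μ^(1)=38; μ^(2)=17; μ^(3)=3; μ^(4)=-18; μ^(5)=-39

((0, 0, 0, 1, 1, 0); (0, 0, 0, 0, 0, 4); (2, 0, 1, 0, 0, 0); (1, 1, 0, 0, 0, 0); (0, 3, 0, 0, 0, 0))


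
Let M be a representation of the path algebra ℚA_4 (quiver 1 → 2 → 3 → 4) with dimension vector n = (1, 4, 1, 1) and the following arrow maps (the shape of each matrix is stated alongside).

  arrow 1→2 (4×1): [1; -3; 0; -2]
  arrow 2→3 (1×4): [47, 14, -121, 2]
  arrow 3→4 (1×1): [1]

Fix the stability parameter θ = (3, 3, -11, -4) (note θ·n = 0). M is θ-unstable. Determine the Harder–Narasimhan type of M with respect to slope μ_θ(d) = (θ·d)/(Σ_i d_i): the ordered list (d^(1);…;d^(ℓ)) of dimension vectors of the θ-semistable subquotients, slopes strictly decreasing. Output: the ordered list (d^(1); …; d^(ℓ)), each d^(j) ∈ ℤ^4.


Via rank(M_{q-1}∘⋯∘M_p): M ≅ I[1,4], I[2,2]^3.
μ_θ-semistable layers: μ^(1)=3; μ^(2)=-9/4

((0, 3, 0, 0); (1, 1, 1, 1))


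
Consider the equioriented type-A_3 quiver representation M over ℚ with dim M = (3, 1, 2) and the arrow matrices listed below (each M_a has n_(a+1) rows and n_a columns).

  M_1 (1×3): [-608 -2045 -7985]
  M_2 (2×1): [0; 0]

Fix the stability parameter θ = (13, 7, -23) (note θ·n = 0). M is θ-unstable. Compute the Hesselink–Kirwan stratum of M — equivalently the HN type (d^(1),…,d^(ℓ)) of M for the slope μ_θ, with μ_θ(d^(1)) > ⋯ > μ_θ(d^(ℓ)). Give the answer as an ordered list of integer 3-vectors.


Barcode: M ≅ I[1,1]^2, I[1,2], I[3,3]^2. HN layers by μ_θ (3 steps, strictly decreasing):
  μ^(1)=13; μ^(2)=10; μ^(3)=-23

((2, 0, 0); (1, 1, 0); (0, 0, 2))


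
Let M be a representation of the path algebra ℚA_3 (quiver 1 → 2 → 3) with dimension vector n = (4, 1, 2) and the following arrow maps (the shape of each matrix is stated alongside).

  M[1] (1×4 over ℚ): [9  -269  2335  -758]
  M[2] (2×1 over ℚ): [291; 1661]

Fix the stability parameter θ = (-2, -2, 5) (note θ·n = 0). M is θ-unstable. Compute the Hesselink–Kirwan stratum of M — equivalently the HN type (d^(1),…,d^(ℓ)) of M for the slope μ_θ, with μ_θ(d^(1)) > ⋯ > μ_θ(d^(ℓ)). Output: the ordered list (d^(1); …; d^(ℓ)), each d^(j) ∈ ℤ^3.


Barcode: M ≅ I[1,1]^3, I[1,3], I[3,3]. HN layers by μ_θ (2 steps, strictly decreasing):
  μ^(1)=5; μ^(2)=-2

((0, 0, 2); (4, 1, 0))


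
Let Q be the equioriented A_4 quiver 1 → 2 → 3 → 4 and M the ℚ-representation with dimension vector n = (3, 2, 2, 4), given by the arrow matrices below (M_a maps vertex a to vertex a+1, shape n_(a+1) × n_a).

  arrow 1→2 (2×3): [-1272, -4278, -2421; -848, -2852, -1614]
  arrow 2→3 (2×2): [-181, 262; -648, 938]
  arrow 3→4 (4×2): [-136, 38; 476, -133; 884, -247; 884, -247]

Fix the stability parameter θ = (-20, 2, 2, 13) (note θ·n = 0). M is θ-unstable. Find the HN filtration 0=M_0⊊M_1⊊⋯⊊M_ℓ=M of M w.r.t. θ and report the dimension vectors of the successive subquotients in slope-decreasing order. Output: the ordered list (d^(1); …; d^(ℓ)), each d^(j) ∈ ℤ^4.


Via rank(M_{q-1}∘⋯∘M_p): M ≅ I[1,1]^2, I[1,3], I[2,4], I[4,4]^3.
μ_θ-semistable layers: μ^(1)=13; μ^(2)=2; μ^(3)=-20

((0, 0, 0, 4); (0, 2, 2, 0); (3, 0, 0, 0))


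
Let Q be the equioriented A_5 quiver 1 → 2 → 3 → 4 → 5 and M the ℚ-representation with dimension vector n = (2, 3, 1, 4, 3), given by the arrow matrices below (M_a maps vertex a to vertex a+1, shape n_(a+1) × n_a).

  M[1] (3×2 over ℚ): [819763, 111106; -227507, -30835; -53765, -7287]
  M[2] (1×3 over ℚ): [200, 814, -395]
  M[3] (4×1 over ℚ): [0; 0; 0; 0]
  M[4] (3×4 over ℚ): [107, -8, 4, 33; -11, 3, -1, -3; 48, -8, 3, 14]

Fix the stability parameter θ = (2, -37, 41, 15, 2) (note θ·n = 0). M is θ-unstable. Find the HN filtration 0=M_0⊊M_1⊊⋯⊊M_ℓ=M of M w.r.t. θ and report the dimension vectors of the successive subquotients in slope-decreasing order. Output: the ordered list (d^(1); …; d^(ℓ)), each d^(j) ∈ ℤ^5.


Via rank(M_{q-1}∘⋯∘M_p): M ≅ I[1,2], I[1,3], I[2,2], I[4,4], I[4,5]^3.
μ_θ-semistable layers: μ^(1)=41; μ^(2)=15; μ^(3)=17/2; μ^(4)=-35/2; μ^(5)=-37

((0, 0, 1, 0, 0); (0, 0, 0, 1, 0); (0, 0, 0, 3, 3); (2, 2, 0, 0, 0); (0, 1, 0, 0, 0))


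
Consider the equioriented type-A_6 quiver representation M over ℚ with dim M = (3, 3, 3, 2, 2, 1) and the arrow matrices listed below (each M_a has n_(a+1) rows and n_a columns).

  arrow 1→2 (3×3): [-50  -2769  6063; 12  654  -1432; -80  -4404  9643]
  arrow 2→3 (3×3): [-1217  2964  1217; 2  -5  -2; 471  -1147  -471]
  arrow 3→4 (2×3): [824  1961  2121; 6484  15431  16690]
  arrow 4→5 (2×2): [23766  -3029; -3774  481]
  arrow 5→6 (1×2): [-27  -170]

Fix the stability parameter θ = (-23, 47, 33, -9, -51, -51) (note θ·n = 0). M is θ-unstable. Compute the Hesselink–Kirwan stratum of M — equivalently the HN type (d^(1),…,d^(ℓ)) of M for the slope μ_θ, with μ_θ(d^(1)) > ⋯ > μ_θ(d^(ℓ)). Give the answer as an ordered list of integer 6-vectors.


Via rank(M_{q-1}∘⋯∘M_p): M ≅ I[1,1], I[1,2], I[1,4], I[2,6], I[3,3], I[5,5].
μ_θ-semistable layers: μ^(1)=47; μ^(2)=33; μ^(3)=71/3; μ^(4)=-31/5; μ^(5)=-23; μ^(6)=-51

((0, 1, 0, 0, 0, 0); (0, 0, 1, 0, 0, 0); (0, 1, 1, 1, 0, 0); (0, 1, 1, 1, 1, 1); (3, 0, 0, 0, 0, 0); (0, 0, 0, 0, 1, 0))


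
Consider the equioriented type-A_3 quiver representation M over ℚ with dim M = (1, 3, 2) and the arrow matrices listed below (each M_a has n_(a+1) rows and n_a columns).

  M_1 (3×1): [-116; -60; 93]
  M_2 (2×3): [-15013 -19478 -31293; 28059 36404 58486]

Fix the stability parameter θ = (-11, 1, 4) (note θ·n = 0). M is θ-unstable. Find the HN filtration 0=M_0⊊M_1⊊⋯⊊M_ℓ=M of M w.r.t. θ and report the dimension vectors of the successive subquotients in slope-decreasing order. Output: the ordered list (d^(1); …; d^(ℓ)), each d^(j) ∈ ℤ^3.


Interval decomposition of M: I[1,3], I[2,2], I[2,3].
HN type (ℓ=3): μ^(1)=4; μ^(2)=1; μ^(3)=-11

((0, 0, 2); (0, 3, 0); (1, 0, 0))


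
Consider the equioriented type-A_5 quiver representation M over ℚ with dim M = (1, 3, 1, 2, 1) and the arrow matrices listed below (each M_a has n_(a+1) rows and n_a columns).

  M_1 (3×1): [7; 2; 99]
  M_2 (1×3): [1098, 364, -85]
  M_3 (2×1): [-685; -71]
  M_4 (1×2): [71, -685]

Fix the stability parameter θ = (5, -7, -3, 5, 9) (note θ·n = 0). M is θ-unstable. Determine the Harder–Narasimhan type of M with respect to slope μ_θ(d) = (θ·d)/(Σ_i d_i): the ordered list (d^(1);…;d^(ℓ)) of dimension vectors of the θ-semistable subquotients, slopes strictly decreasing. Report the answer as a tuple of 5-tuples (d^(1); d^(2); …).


Via rank(M_{q-1}∘⋯∘M_p): M ≅ I[1,4], I[2,2]^2, I[4,5].
μ_θ-semistable layers: μ^(1)=9; μ^(2)=5; μ^(3)=-5/3; μ^(4)=-7

((0, 0, 0, 0, 1); (0, 0, 0, 2, 0); (1, 1, 1, 0, 0); (0, 2, 0, 0, 0))


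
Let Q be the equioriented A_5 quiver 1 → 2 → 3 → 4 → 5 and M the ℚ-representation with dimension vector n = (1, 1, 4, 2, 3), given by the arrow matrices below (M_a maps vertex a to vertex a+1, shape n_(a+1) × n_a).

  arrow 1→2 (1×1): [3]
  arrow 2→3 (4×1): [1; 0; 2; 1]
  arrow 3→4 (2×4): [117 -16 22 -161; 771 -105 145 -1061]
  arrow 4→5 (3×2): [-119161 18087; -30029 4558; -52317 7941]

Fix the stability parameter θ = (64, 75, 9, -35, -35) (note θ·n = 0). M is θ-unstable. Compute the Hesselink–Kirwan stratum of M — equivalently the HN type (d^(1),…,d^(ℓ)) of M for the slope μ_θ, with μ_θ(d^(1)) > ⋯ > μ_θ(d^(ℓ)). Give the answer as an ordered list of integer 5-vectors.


Barcode: M ≅ I[1,3], I[3,3], I[3,5]^2, I[5,5]. HN layers by μ_θ (4 steps, strictly decreasing):
  μ^(1)=148/3; μ^(2)=9; μ^(3)=-61/3; μ^(4)=-35

((1, 1, 1, 0, 0); (0, 0, 1, 0, 0); (0, 0, 2, 2, 2); (0, 0, 0, 0, 1))


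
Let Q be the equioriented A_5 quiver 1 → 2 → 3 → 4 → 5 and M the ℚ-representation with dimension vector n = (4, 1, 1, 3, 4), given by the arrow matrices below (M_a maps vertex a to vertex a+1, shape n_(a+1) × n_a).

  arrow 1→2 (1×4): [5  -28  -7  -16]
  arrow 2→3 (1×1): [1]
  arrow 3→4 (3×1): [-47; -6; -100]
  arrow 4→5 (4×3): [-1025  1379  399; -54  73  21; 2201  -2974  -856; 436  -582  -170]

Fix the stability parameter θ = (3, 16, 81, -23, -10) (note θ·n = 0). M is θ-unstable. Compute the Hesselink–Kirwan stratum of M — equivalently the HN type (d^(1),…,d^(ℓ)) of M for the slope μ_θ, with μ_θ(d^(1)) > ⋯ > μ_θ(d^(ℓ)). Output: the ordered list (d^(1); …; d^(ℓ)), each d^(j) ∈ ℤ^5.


Barcode: M ≅ I[1,1]^3, I[1,5], I[4,5]^2, I[5,5]. HN layers by μ_θ (4 steps, strictly decreasing):
  μ^(1)=16; μ^(2)=3; μ^(3)=-10; μ^(4)=-23

((0, 1, 1, 1, 1); (4, 0, 0, 0, 0); (0, 0, 0, 0, 3); (0, 0, 0, 2, 0))


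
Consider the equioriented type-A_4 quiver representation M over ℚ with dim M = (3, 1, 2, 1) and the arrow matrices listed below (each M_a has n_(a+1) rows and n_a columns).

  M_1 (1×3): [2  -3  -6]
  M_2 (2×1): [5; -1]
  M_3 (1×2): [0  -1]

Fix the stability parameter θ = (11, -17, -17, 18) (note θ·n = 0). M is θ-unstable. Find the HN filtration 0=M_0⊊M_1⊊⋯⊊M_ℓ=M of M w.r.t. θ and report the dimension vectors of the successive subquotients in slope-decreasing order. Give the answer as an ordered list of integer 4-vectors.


Barcode: M ≅ I[1,1]^2, I[1,4], I[3,3]. HN layers by μ_θ (4 steps, strictly decreasing):
  μ^(1)=18; μ^(2)=11; μ^(3)=-23/3; μ^(4)=-17

((0, 0, 0, 1); (2, 0, 0, 0); (1, 1, 1, 0); (0, 0, 1, 0))


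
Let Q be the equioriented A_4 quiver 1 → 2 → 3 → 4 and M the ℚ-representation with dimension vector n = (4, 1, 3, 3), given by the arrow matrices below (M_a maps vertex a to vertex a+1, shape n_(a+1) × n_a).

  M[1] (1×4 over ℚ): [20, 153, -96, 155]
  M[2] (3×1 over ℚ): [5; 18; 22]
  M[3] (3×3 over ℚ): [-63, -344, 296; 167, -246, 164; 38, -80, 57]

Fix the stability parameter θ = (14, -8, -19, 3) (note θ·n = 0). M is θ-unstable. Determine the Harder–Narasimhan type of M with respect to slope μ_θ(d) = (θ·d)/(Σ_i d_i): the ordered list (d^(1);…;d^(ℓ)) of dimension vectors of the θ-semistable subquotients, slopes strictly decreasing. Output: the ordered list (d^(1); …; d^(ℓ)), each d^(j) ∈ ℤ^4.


Via rank(M_{q-1}∘⋯∘M_p): M ≅ I[1,1]^3, I[1,4], I[3,4]^2.
μ_θ-semistable layers: μ^(1)=14; μ^(2)=3; μ^(3)=-13/3; μ^(4)=-19

((3, 0, 0, 0); (0, 0, 0, 3); (1, 1, 1, 0); (0, 0, 2, 0))


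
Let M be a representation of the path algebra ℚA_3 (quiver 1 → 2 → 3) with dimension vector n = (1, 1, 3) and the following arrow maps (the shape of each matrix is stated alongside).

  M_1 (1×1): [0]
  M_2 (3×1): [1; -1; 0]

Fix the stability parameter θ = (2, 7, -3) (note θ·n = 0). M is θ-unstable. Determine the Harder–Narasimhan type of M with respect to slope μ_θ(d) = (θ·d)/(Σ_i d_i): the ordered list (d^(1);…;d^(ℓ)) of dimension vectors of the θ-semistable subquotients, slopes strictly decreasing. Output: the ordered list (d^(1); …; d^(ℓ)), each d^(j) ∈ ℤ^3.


Interval decomposition of M: I[1,1], I[2,3], I[3,3]^2.
HN type (ℓ=2): μ^(1)=2; μ^(2)=-3

((1, 1, 1); (0, 0, 2))


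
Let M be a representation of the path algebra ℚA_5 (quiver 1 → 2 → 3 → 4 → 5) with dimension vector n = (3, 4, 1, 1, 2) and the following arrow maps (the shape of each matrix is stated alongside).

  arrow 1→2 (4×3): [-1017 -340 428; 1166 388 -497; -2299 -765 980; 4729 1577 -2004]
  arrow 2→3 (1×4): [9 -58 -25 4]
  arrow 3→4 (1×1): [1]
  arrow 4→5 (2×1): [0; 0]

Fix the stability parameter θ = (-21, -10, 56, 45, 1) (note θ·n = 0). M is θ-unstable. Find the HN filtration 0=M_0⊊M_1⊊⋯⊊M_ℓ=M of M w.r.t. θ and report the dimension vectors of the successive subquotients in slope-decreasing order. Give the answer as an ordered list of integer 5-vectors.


Via rank(M_{q-1}∘⋯∘M_p): M ≅ I[1,2]^2, I[1,4], I[2,2], I[5,5]^2.
μ_θ-semistable layers: μ^(1)=101/2; μ^(2)=1; μ^(3)=-10; μ^(4)=-21

((0, 0, 1, 1, 0); (0, 0, 0, 0, 2); (0, 4, 0, 0, 0); (3, 0, 0, 0, 0))


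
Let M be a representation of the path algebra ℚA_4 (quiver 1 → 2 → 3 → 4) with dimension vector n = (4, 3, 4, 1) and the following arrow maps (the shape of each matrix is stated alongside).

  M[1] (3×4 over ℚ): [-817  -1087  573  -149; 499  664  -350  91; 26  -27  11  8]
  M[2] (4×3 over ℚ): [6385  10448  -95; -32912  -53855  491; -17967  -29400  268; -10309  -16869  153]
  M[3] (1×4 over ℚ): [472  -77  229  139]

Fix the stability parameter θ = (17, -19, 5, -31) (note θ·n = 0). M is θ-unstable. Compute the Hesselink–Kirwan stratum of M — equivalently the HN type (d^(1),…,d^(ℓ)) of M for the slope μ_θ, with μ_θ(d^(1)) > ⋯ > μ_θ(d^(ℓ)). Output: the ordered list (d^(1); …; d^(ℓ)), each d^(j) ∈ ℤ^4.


Barcode: M ≅ I[1,1], I[1,3]^2, I[1,4], I[3,3]. HN layers by μ_θ (4 steps, strictly decreasing):
  μ^(1)=17; μ^(2)=5; μ^(3)=-1; μ^(4)=-7

((1, 0, 0, 0); (0, 0, 3, 0); (2, 2, 0, 0); (1, 1, 1, 1))


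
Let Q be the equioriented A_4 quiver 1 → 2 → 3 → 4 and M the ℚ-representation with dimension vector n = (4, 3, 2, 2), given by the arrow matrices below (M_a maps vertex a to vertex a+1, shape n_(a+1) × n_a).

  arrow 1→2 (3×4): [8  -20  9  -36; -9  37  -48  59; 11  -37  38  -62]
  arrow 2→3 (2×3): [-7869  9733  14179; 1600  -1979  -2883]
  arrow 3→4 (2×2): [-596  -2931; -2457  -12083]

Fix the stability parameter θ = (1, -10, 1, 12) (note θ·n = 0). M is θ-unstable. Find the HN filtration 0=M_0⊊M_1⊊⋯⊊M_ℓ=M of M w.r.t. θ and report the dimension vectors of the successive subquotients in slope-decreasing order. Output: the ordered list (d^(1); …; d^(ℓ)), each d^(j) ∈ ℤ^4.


Barcode: M ≅ I[1,1], I[1,2], I[1,4]^2. HN layers by μ_θ (3 steps, strictly decreasing):
  μ^(1)=12; μ^(2)=1; μ^(3)=-9/2

((0, 0, 0, 2); (1, 0, 2, 0); (3, 3, 0, 0))


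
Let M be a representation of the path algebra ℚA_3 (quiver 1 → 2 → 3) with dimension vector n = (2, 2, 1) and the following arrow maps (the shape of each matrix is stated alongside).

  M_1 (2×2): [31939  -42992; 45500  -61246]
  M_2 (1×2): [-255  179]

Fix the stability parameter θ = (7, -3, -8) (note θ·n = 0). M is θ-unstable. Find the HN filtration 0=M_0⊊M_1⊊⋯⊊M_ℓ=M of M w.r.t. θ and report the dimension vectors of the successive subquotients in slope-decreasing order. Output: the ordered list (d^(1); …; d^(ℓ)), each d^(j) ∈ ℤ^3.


Interval decomposition of M: I[1,2], I[1,3].
HN type (ℓ=2): μ^(1)=2; μ^(2)=-4/3

((1, 1, 0); (1, 1, 1))


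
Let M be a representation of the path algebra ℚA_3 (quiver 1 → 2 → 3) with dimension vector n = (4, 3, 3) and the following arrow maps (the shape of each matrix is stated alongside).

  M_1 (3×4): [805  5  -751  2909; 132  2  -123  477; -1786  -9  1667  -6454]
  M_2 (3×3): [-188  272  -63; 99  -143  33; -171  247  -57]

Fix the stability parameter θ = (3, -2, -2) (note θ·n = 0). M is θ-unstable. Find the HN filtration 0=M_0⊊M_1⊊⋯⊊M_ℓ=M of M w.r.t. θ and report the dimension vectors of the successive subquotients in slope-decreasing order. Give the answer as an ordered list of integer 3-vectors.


Interval decomposition of M: I[1,1], I[1,2], I[1,3]^2, I[3,3].
HN type (ℓ=4): μ^(1)=3; μ^(2)=1/2; μ^(3)=-1/3; μ^(4)=-2

((1, 0, 0); (1, 1, 0); (2, 2, 2); (0, 0, 1))


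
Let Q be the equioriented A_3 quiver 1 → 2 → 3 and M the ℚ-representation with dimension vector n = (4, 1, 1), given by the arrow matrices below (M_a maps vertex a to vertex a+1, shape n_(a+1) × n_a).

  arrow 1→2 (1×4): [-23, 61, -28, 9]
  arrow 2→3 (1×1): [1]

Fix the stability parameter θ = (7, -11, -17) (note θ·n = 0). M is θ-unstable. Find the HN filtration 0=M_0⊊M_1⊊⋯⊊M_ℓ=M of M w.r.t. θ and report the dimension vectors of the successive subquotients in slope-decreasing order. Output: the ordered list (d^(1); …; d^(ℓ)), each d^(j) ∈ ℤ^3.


Barcode: M ≅ I[1,1]^3, I[1,3]. HN layers by μ_θ (2 steps, strictly decreasing):
  μ^(1)=7; μ^(2)=-7

((3, 0, 0); (1, 1, 1))


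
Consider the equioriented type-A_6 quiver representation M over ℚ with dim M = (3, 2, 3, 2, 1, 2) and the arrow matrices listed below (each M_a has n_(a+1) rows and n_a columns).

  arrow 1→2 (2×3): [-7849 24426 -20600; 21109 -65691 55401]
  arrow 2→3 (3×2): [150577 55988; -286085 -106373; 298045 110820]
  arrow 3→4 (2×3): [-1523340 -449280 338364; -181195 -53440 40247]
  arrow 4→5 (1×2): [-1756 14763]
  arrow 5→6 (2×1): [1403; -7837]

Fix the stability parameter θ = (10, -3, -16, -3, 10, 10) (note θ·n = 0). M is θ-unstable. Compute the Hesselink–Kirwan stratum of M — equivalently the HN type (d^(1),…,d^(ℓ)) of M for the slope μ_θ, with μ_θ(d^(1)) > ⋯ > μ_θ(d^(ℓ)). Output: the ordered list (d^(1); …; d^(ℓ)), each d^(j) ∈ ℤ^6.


Interval decomposition of M: I[1,1], I[1,3]^2, I[3,6], I[4,4], I[6,6].
HN type (ℓ=3): μ^(1)=10; μ^(2)=-3; μ^(3)=-16

((1, 0, 0, 0, 1, 2); (2, 2, 2, 2, 0, 0); (0, 0, 1, 0, 0, 0))


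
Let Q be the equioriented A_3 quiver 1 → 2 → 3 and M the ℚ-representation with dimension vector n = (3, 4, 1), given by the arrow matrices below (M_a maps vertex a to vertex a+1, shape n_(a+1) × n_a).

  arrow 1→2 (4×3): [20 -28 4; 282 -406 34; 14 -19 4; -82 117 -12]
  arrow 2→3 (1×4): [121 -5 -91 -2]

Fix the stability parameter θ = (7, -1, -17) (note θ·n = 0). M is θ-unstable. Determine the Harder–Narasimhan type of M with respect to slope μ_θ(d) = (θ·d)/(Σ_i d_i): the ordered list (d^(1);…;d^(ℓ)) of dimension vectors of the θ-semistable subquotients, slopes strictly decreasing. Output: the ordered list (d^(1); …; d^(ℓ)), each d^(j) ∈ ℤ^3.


Barcode: M ≅ I[1,1], I[1,2], I[1,3], I[2,2]^2. HN layers by μ_θ (4 steps, strictly decreasing):
  μ^(1)=7; μ^(2)=3; μ^(3)=-1; μ^(4)=-11/3

((1, 0, 0); (1, 1, 0); (0, 2, 0); (1, 1, 1))


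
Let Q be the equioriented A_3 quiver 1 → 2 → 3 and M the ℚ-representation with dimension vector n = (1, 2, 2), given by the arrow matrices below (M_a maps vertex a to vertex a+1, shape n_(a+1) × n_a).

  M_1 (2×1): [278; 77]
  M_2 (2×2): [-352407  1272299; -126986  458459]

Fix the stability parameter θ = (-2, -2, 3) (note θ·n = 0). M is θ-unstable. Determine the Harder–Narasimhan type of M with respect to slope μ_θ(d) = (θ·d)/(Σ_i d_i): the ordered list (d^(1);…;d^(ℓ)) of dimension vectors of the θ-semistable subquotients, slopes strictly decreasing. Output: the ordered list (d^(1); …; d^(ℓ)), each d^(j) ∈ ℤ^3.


Barcode: M ≅ I[1,3], I[2,3]. HN layers by μ_θ (2 steps, strictly decreasing):
  μ^(1)=3; μ^(2)=-2

((0, 0, 2); (1, 2, 0))


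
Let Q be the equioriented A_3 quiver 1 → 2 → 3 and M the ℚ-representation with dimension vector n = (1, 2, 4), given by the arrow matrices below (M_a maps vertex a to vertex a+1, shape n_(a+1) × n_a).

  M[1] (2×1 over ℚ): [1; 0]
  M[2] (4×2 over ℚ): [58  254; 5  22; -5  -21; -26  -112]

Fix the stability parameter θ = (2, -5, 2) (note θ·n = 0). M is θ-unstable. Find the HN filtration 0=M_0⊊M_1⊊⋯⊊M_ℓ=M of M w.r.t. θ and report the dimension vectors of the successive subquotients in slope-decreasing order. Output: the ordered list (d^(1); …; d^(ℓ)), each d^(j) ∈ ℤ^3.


Via rank(M_{q-1}∘⋯∘M_p): M ≅ I[1,3], I[2,3], I[3,3]^2.
μ_θ-semistable layers: μ^(1)=2; μ^(2)=-3/2; μ^(3)=-5

((0, 0, 4); (1, 1, 0); (0, 1, 0))


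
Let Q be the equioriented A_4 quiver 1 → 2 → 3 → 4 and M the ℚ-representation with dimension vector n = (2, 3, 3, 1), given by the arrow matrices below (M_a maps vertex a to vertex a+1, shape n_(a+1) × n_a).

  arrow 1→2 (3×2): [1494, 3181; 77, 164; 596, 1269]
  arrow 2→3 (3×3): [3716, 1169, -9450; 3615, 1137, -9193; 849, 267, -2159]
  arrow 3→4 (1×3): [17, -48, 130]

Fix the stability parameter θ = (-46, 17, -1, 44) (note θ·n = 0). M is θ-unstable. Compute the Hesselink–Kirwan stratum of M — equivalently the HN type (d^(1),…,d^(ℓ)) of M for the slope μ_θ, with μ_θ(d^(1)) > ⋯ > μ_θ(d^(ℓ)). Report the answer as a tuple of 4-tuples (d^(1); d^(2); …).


Interval decomposition of M: I[1,2], I[1,4], I[2,3], I[3,3].
HN type (ℓ=5): μ^(1)=44; μ^(2)=17; μ^(3)=8; μ^(4)=-1; μ^(5)=-46

((0, 0, 0, 1); (0, 1, 0, 0); (0, 2, 2, 0); (0, 0, 1, 0); (2, 0, 0, 0))


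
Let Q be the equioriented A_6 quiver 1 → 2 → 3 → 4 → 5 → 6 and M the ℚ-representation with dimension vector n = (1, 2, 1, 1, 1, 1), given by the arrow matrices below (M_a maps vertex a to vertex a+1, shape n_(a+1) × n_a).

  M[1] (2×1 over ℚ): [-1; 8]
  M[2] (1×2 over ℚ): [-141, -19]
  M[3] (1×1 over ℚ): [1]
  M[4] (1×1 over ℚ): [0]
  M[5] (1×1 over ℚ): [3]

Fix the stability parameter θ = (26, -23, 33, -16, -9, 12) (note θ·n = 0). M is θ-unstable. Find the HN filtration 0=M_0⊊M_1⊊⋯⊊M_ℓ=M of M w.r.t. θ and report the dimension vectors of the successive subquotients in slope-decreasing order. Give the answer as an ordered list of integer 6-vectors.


Barcode: M ≅ I[1,4], I[2,2], I[5,6]. HN layers by μ_θ (5 steps, strictly decreasing):
  μ^(1)=12; μ^(2)=17/2; μ^(3)=3/2; μ^(4)=-9; μ^(5)=-23

((0, 0, 0, 0, 0, 1); (0, 0, 1, 1, 0, 0); (1, 1, 0, 0, 0, 0); (0, 0, 0, 0, 1, 0); (0, 1, 0, 0, 0, 0))


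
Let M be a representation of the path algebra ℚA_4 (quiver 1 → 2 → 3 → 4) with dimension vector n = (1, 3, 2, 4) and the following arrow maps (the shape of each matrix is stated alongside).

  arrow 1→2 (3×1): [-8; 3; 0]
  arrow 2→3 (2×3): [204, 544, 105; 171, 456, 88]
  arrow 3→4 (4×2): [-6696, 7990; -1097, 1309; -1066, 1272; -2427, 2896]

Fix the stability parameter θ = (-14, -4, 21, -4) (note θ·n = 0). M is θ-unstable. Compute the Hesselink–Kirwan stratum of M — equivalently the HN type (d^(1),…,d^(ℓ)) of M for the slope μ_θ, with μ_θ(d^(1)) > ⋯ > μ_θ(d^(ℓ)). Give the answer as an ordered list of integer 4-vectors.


Via rank(M_{q-1}∘⋯∘M_p): M ≅ I[1,2], I[2,4]^2, I[4,4]^2.
μ_θ-semistable layers: μ^(1)=17/2; μ^(2)=-4; μ^(3)=-14

((0, 0, 2, 2); (0, 3, 0, 2); (1, 0, 0, 0))


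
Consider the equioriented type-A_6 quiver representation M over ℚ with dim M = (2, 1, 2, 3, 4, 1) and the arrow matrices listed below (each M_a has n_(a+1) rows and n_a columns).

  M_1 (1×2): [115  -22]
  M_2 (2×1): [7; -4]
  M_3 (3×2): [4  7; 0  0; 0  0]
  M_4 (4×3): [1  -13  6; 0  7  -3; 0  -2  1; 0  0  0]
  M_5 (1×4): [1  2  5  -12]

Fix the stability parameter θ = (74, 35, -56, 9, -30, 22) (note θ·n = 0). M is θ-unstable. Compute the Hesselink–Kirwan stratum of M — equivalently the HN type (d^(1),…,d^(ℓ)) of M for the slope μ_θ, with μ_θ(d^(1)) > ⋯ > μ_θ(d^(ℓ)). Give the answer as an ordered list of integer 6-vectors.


Via rank(M_{q-1}∘⋯∘M_p): M ≅ I[1,1], I[1,3], I[3,6], I[4,5]^2, I[5,5].
μ_θ-semistable layers: μ^(1)=74; μ^(2)=22; μ^(3)=53/3; μ^(4)=-21/2; μ^(5)=-30; μ^(6)=-56

((1, 0, 0, 0, 0, 0); (0, 0, 0, 0, 0, 1); (1, 1, 1, 0, 0, 0); (0, 0, 0, 3, 3, 0); (0, 0, 0, 0, 1, 0); (0, 0, 1, 0, 0, 0))


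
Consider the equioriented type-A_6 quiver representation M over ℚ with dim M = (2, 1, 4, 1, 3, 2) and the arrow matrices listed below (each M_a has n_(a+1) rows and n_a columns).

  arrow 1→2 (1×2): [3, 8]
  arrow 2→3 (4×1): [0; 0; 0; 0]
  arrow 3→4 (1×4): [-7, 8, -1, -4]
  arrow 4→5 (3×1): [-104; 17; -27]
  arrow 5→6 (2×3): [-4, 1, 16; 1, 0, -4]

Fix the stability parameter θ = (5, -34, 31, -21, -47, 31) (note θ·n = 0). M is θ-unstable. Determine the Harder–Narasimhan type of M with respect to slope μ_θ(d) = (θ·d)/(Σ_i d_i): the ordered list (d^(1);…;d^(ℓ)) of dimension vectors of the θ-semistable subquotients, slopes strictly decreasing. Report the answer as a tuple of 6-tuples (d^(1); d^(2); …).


Via rank(M_{q-1}∘⋯∘M_p): M ≅ I[1,1], I[1,2], I[3,3]^3, I[3,6], I[5,5], I[5,6].
μ_θ-semistable layers: μ^(1)=31; μ^(2)=5; μ^(3)=-37/3; μ^(4)=-29/2; μ^(5)=-47

((0, 0, 3, 0, 0, 2); (1, 0, 0, 0, 0, 0); (0, 0, 1, 1, 1, 0); (1, 1, 0, 0, 0, 0); (0, 0, 0, 0, 2, 0))


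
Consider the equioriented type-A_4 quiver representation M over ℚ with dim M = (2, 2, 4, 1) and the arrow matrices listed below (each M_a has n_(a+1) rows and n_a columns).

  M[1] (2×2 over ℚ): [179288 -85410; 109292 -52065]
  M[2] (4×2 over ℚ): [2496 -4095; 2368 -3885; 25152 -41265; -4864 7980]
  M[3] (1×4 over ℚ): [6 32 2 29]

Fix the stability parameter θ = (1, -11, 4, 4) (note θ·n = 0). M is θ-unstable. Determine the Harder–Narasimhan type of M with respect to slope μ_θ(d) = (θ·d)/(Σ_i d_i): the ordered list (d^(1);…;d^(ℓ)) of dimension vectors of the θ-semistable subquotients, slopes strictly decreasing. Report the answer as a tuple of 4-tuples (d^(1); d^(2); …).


Via rank(M_{q-1}∘⋯∘M_p): M ≅ I[1,1], I[1,3], I[2,2], I[3,3]^2, I[3,4].
μ_θ-semistable layers: μ^(1)=4; μ^(2)=1; μ^(3)=-5; μ^(4)=-11

((0, 0, 4, 1); (1, 0, 0, 0); (1, 1, 0, 0); (0, 1, 0, 0))


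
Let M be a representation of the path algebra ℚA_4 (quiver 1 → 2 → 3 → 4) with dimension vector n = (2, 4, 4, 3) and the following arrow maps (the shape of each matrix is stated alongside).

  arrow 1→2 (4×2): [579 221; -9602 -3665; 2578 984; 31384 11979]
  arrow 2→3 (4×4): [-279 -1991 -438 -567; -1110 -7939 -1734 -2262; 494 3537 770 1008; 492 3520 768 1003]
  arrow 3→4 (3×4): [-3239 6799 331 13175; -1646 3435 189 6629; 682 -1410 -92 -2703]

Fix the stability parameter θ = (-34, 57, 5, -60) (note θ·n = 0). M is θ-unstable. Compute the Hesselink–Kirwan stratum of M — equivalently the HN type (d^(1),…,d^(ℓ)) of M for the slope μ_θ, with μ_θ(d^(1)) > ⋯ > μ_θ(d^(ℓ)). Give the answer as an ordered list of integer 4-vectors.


Interval decomposition of M: I[1,4]^2, I[2,2], I[2,4], I[3,3].
HN type (ℓ=4): μ^(1)=57; μ^(2)=5; μ^(3)=2/3; μ^(4)=-34

((0, 1, 0, 0); (0, 0, 1, 0); (0, 3, 3, 3); (2, 0, 0, 0))


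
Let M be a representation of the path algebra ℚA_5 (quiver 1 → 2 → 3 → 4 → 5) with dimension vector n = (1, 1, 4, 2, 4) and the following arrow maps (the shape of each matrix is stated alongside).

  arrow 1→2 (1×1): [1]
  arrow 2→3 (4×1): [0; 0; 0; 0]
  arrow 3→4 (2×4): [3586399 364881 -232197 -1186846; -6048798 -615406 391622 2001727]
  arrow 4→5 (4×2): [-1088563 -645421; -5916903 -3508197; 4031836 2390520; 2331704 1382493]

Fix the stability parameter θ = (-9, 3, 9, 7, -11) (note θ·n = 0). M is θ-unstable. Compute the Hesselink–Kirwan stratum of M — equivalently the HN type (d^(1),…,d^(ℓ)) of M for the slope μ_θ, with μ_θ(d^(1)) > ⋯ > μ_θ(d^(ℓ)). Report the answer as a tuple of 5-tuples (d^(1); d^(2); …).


Via rank(M_{q-1}∘⋯∘M_p): M ≅ I[1,2], I[3,3]^2, I[3,5]^2, I[5,5]^2.
μ_θ-semistable layers: μ^(1)=9; μ^(2)=3; μ^(3)=5/3; μ^(4)=-9; μ^(5)=-11

((0, 0, 2, 0, 0); (0, 1, 0, 0, 0); (0, 0, 2, 2, 2); (1, 0, 0, 0, 0); (0, 0, 0, 0, 2))
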